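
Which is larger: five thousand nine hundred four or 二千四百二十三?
Convert five thousand nine hundred four (English words) → 5×1000 + 9×100 + 4 = 5904 (decimal)
Convert 二千四百二十三 (Chinese numeral) → 2×1000 + 4×100 + 2×10 + 3 = 2423 (decimal)
Compare 5904 vs 2423: larger = 5904
5904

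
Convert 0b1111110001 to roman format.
Convert 0b1111110001 (binary) → 512 + 256 + 128 + 64 + 32 + 16 + 1 = 1009 (decimal)
Convert 1009 (decimal) → 1009 = 1000 + 9 → MIX (Roman numeral)
MIX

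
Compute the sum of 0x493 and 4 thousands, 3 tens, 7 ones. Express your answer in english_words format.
Convert 0x493 (hexadecimal) → 4×256 + 9×16 + 3 = 1171 (decimal)
Convert 4 thousands, 3 tens, 7 ones (place-value notation) → 4×1000 + 3×10 + 7 = 4037 (decimal)
Compute 1171 + 4037 = 5208
Convert 5208 (decimal) → 5208 = 5×1000 + 2×100 + 8 → five thousand two hundred eight (English words)
five thousand two hundred eight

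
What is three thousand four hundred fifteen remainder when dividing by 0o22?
Convert three thousand four hundred fifteen (English words) → 3×1000 + 4×100 + 15 = 3415 (decimal)
Convert 0o22 (octal) → 2×8 + 2 = 18 (decimal)
Compute 3415 mod 18 = 13
13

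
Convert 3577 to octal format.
Convert 3577 (decimal) → 3577 = 6×512 + 7×64 + 7×8 + 1 → 0o6771 (octal)
0o6771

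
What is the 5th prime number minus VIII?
The 5th prime number = 11
Convert VIII (Roman numeral) → 5 + 1 + 1 + 1 = 8 (decimal)
Compute 11 - 8 = 3
3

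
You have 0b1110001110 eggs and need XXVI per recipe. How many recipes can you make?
Convert 0b1110001110 (binary) → 512 + 256 + 128 + 8 + 4 + 2 = 910 (decimal)
Convert XXVI (Roman numeral) → 10 + 10 + 5 + 1 = 26 (decimal)
Compute 910 ÷ 26 = 35
35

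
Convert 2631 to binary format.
Convert 2631 (decimal) → 2631 = 2048 + 512 + 64 + 4 + 2 + 1 → 0b101001000111 (binary)
0b101001000111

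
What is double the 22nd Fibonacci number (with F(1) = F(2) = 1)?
The 22nd Fibonacci number (with F(1) = F(2) = 1) = 17711
Compute 17711 × 2 = 35422
35422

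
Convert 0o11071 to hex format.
Convert 0o11071 (octal) → 1×4096 + 1×512 + 7×8 + 1 = 4665 (decimal)
Convert 4665 (decimal) → 4665 = 1×4096 + 2×256 + 3×16 + 9 → 0x1239 (hexadecimal)
0x1239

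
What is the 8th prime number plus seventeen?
The 8th prime number = 19
Convert seventeen (English words) → 17 (decimal)
Compute 19 + 17 = 36
36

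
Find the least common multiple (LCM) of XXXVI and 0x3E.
Convert XXXVI (Roman numeral) → 10 + 10 + 10 + 5 + 1 = 36 (decimal)
Convert 0x3E (hexadecimal) → 3×16 + 14 = 62 (decimal)
Compute lcm(36, 62) = 1116
1116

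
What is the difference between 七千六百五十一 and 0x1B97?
Convert 七千六百五十一 (Chinese numeral) → 7×1000 + 6×100 + 5×10 + 1 = 7651 (decimal)
Convert 0x1B97 (hexadecimal) → 1×4096 + 11×256 + 9×16 + 7 = 7063 (decimal)
Difference: |7651 - 7063| = 588
588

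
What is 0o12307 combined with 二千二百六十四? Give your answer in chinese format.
Convert 0o12307 (octal) → 1×4096 + 2×512 + 3×64 + 7 = 5319 (decimal)
Convert 二千二百六十四 (Chinese numeral) → 2×1000 + 2×100 + 6×10 + 4 = 2264 (decimal)
Compute 5319 + 2264 = 7583
Convert 7583 (decimal) → 7583 = 7×1000 + 5×100 + 8×10 + 3 → 七千五百八十三 (Chinese numeral)
七千五百八十三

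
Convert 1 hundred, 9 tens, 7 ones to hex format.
Convert 1 hundred, 9 tens, 7 ones (place-value notation) → 1×100 + 9×10 + 7 = 197 (decimal)
Convert 197 (decimal) → 197 = 12×16 + 5 → 0xC5 (hexadecimal)
0xC5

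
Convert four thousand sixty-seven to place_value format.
Convert four thousand sixty-seven (English words) → 4×1000 + 67 = 4067 (decimal)
Convert 4067 (decimal) → 4067 = 4×1000 + 6×10 + 7 → 4 thousands, 6 tens, 7 ones (place-value notation)
4 thousands, 6 tens, 7 ones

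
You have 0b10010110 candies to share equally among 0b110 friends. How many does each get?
Convert 0b10010110 (binary) → 128 + 16 + 4 + 2 = 150 (decimal)
Convert 0b110 (binary) → 4 + 2 = 6 (decimal)
Compute 150 ÷ 6 = 25
25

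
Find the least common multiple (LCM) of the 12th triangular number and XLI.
Convert the 12th triangular number (triangular index) → 12×13/2 = 78 (decimal)
Convert XLI (Roman numeral) → 40 + 1 = 41 (decimal)
Compute lcm(78, 41) = 3198
3198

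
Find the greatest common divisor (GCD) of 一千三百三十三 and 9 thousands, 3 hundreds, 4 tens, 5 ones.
Convert 一千三百三十三 (Chinese numeral) → 1×1000 + 3×100 + 3×10 + 3 = 1333 (decimal)
Convert 9 thousands, 3 hundreds, 4 tens, 5 ones (place-value notation) → 9×1000 + 3×100 + 4×10 + 5 = 9345 (decimal)
Compute gcd(1333, 9345) = 1
1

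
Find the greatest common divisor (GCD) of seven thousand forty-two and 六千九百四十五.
Convert seven thousand forty-two (English words) → 7×1000 + 42 = 7042 (decimal)
Convert 六千九百四十五 (Chinese numeral) → 6×1000 + 9×100 + 4×10 + 5 = 6945 (decimal)
Compute gcd(7042, 6945) = 1
1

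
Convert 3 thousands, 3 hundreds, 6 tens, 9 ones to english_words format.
Convert 3 thousands, 3 hundreds, 6 tens, 9 ones (place-value notation) → 3×1000 + 3×100 + 6×10 + 9 = 3369 (decimal)
Convert 3369 (decimal) → 3369 = 3×1000 + 3×100 + 69 → three thousand three hundred sixty-nine (English words)
three thousand three hundred sixty-nine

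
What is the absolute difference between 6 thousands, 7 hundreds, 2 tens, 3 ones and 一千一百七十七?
Convert 6 thousands, 7 hundreds, 2 tens, 3 ones (place-value notation) → 6×1000 + 7×100 + 2×10 + 3 = 6723 (decimal)
Convert 一千一百七十七 (Chinese numeral) → 1×1000 + 1×100 + 7×10 + 7 = 1177 (decimal)
Compute |6723 - 1177| = 5546
5546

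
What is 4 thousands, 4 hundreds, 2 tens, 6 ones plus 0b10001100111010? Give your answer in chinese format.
Convert 4 thousands, 4 hundreds, 2 tens, 6 ones (place-value notation) → 4×1000 + 4×100 + 2×10 + 6 = 4426 (decimal)
Convert 0b10001100111010 (binary) → 8192 + 512 + 256 + 32 + 16 + 8 + 2 = 9018 (decimal)
Compute 4426 + 9018 = 13444
Convert 13444 (decimal) → 13444 = 1×10000 + 3×1000 + 4×100 + 4×10 + 4 → 一万三千四百四十四 (Chinese numeral)
一万三千四百四十四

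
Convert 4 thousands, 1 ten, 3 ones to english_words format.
Convert 4 thousands, 1 ten, 3 ones (place-value notation) → 4×1000 + 1×10 + 3 = 4013 (decimal)
Convert 4013 (decimal) → 4013 = 4×1000 + 13 → four thousand thirteen (English words)
four thousand thirteen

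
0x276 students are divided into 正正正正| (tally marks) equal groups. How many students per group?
Convert 0x276 (hexadecimal) → 2×256 + 7×16 + 6 = 630 (decimal)
Convert 正正正正| (tally marks) → 5 + 5 + 5 + 5 + 1 = 21 (decimal)
Compute 630 ÷ 21 = 30
30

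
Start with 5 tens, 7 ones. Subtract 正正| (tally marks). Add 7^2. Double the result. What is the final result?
Convert 5 tens, 7 ones (place-value notation) → 5×10 + 7 = 57 (decimal)
Start: 57
Convert 正正| (tally marks) → 5 + 5 + 1 = 11 (decimal)
57 - 11 = 46
Convert 7^2 (power) → 49 (decimal)
46 + 49 = 95
95 × 2 = 190
190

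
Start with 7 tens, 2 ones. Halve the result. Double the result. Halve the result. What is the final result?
Convert 7 tens, 2 ones (place-value notation) → 7×10 + 2 = 72 (decimal)
Start: 72
72 ÷ 2 = 36
36 × 2 = 72
72 ÷ 2 = 36
36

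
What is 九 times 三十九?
Convert 九 (Chinese numeral) → 9 (decimal)
Convert 三十九 (Chinese numeral) → 3×10 + 9 = 39 (decimal)
Compute 9 × 39 = 351
351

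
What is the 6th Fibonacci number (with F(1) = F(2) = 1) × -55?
Convert the 6th Fibonacci number (with F(1) = F(2) = 1) (Fibonacci index) → 1, 1, 2, 3, 5, 8 → 8 (decimal)
Compute 8 × -55 = -440
-440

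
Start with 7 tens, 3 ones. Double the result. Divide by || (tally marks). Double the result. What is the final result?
Convert 7 tens, 3 ones (place-value notation) → 7×10 + 3 = 73 (decimal)
Start: 73
73 × 2 = 146
Convert || (tally marks) → 2 (decimal)
146 ÷ 2 = 73
73 × 2 = 146
146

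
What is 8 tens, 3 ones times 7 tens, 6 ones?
Convert 8 tens, 3 ones (place-value notation) → 8×10 + 3 = 83 (decimal)
Convert 7 tens, 6 ones (place-value notation) → 7×10 + 6 = 76 (decimal)
Compute 83 × 76 = 6308
6308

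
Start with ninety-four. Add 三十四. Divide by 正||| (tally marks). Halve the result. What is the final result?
Convert ninety-four (English words) → 94 (decimal)
Start: 94
Convert 三十四 (Chinese numeral) → 3×10 + 4 = 34 (decimal)
94 + 34 = 128
Convert 正||| (tally marks) → 5 + 3 = 8 (decimal)
128 ÷ 8 = 16
16 ÷ 2 = 8
8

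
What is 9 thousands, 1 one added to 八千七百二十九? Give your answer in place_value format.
Convert 9 thousands, 1 one (place-value notation) → 9×1000 + 1 = 9001 (decimal)
Convert 八千七百二十九 (Chinese numeral) → 8×1000 + 7×100 + 2×10 + 9 = 8729 (decimal)
Compute 9001 + 8729 = 17730
Convert 17730 (decimal) → 17730 = 17×1000 + 7×100 + 3×10 → 17 thousands, 7 hundreds, 3 tens (place-value notation)
17 thousands, 7 hundreds, 3 tens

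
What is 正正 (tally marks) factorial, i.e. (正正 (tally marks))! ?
Convert 正正 (tally marks) → 5 + 5 = 10 (decimal)
Compute 10! = 3628800
3628800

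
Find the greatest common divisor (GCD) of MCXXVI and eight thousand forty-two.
Convert MCXXVI (Roman numeral) → 1000 + 100 + 10 + 10 + 5 + 1 = 1126 (decimal)
Convert eight thousand forty-two (English words) → 8×1000 + 42 = 8042 (decimal)
Compute gcd(1126, 8042) = 2
2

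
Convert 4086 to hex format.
Convert 4086 (decimal) → 4086 = 15×256 + 15×16 + 6 → 0xFF6 (hexadecimal)
0xFF6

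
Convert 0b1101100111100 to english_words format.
Convert 0b1101100111100 (binary) → 4096 + 2048 + 512 + 256 + 32 + 16 + 8 + 4 = 6972 (decimal)
Convert 6972 (decimal) → 6972 = 6×1000 + 9×100 + 72 → six thousand nine hundred seventy-two (English words)
six thousand nine hundred seventy-two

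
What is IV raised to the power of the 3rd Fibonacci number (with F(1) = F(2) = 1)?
Convert IV (Roman numeral) → 4 (decimal)
Convert the 3rd Fibonacci number (with F(1) = F(2) = 1) (Fibonacci index) → 1, 1, 2 → 2 (decimal)
Compute 4 ^ 2 = 16
16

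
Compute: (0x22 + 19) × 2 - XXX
Convert 0x22 (hexadecimal) → 2×16 + 2 = 34 (decimal)
Convert XXX (Roman numeral) → 10 + 10 + 10 = 30 (decimal)
Expression in decimal: (34 + 19) × 2 - 30
Parentheses first: 34 + 19 = 53
Multiply: 53 × 2 = 106
Subtract: 106 - 30 = 76
76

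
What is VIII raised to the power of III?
Convert VIII (Roman numeral) → 5 + 1 + 1 + 1 = 8 (decimal)
Convert III (Roman numeral) → 1 + 1 + 1 = 3 (decimal)
Compute 8 ^ 3 = 512
512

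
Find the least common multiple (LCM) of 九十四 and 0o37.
Convert 九十四 (Chinese numeral) → 9×10 + 4 = 94 (decimal)
Convert 0o37 (octal) → 3×8 + 7 = 31 (decimal)
Compute lcm(94, 31) = 2914
2914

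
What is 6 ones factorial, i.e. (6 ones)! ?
Convert 6 ones (place-value notation) → 6 (decimal)
Compute 6! = 720
720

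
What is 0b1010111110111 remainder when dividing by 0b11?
Convert 0b1010111110111 (binary) → 4096 + 1024 + 256 + 128 + 64 + 32 + 16 + 4 + 2 + 1 = 5623 (decimal)
Convert 0b11 (binary) → 2 + 1 = 3 (decimal)
Compute 5623 mod 3 = 1
1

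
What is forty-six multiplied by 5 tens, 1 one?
Convert forty-six (English words) → 46 (decimal)
Convert 5 tens, 1 one (place-value notation) → 5×10 + 1 = 51 (decimal)
Compute 46 × 51 = 2346
2346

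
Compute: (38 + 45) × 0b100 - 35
Convert 0b100 (binary) → 4 (decimal)
Expression in decimal: (38 + 45) × 4 - 35
Parentheses first: 38 + 45 = 83
Multiply: 83 × 4 = 332
Subtract: 332 - 35 = 297
297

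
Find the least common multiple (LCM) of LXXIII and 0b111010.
Convert LXXIII (Roman numeral) → 50 + 10 + 10 + 1 + 1 + 1 = 73 (decimal)
Convert 0b111010 (binary) → 32 + 16 + 8 + 2 = 58 (decimal)
Compute lcm(73, 58) = 4234
4234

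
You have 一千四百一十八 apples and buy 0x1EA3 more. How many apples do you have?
Convert 一千四百一十八 (Chinese numeral) → 1×1000 + 4×100 + 1×10 + 8 = 1418 (decimal)
Convert 0x1EA3 (hexadecimal) → 1×4096 + 14×256 + 10×16 + 3 = 7843 (decimal)
Compute 1418 + 7843 = 9261
9261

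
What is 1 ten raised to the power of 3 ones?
Convert 1 ten (place-value notation) → 1×10 = 10 (decimal)
Convert 3 ones (place-value notation) → 3 (decimal)
Compute 10 ^ 3 = 1000
1000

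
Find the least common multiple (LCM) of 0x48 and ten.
Convert 0x48 (hexadecimal) → 4×16 + 8 = 72 (decimal)
Convert ten (English words) → 10 (decimal)
Compute lcm(72, 10) = 360
360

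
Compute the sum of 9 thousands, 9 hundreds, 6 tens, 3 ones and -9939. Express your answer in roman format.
Convert 9 thousands, 9 hundreds, 6 tens, 3 ones (place-value notation) → 9×1000 + 9×100 + 6×10 + 3 = 9963 (decimal)
Compute 9963 + -9939 = 24
Convert 24 (decimal) → 24 = 10 + 10 + 4 → XXIV (Roman numeral)
XXIV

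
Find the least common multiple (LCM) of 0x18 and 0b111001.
Convert 0x18 (hexadecimal) → 1×16 + 8 = 24 (decimal)
Convert 0b111001 (binary) → 32 + 16 + 8 + 1 = 57 (decimal)
Compute lcm(24, 57) = 456
456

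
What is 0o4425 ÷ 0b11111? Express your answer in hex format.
Convert 0o4425 (octal) → 4×512 + 4×64 + 2×8 + 5 = 2325 (decimal)
Convert 0b11111 (binary) → 16 + 8 + 4 + 2 + 1 = 31 (decimal)
Compute 2325 ÷ 31 = 75
Convert 75 (decimal) → 75 = 4×16 + 11 → 0x4B (hexadecimal)
0x4B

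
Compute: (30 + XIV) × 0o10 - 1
Convert XIV (Roman numeral) → 10 + 4 = 14 (decimal)
Convert 0o10 (octal) → 1×8 = 8 (decimal)
Expression in decimal: (30 + 14) × 8 - 1
Parentheses first: 30 + 14 = 44
Multiply: 44 × 8 = 352
Subtract: 352 - 1 = 351
351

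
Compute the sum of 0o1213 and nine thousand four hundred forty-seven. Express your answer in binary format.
Convert 0o1213 (octal) → 1×512 + 2×64 + 1×8 + 3 = 651 (decimal)
Convert nine thousand four hundred forty-seven (English words) → 9×1000 + 4×100 + 47 = 9447 (decimal)
Compute 651 + 9447 = 10098
Convert 10098 (decimal) → 10098 = 8192 + 1024 + 512 + 256 + 64 + 32 + 16 + 2 → 0b10011101110010 (binary)
0b10011101110010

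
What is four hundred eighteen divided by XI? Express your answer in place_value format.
Convert four hundred eighteen (English words) → 4×100 + 18 = 418 (decimal)
Convert XI (Roman numeral) → 10 + 1 = 11 (decimal)
Compute 418 ÷ 11 = 38
Convert 38 (decimal) → 38 = 3×10 + 8 → 3 tens, 8 ones (place-value notation)
3 tens, 8 ones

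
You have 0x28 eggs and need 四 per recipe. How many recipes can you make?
Convert 0x28 (hexadecimal) → 2×16 + 8 = 40 (decimal)
Convert 四 (Chinese numeral) → 4 (decimal)
Compute 40 ÷ 4 = 10
10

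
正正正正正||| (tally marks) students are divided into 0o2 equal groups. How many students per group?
Convert 正正正正正||| (tally marks) → 5 + 5 + 5 + 5 + 5 + 3 = 28 (decimal)
Convert 0o2 (octal) → 2 (decimal)
Compute 28 ÷ 2 = 14
14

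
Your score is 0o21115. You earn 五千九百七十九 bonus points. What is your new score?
Convert 0o21115 (octal) → 2×4096 + 1×512 + 1×64 + 1×8 + 5 = 8781 (decimal)
Convert 五千九百七十九 (Chinese numeral) → 5×1000 + 9×100 + 7×10 + 9 = 5979 (decimal)
Compute 8781 + 5979 = 14760
14760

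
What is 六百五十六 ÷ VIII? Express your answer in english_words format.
Convert 六百五十六 (Chinese numeral) → 6×100 + 5×10 + 6 = 656 (decimal)
Convert VIII (Roman numeral) → 5 + 1 + 1 + 1 = 8 (decimal)
Compute 656 ÷ 8 = 82
Convert 82 (decimal) → eighty-two (English words)
eighty-two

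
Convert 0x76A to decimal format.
Convert 0x76A (hexadecimal) → 7×256 + 6×16 + 10 = 1898 (decimal)
1898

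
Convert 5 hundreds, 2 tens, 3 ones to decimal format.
Convert 5 hundreds, 2 tens, 3 ones (place-value notation) → 5×100 + 2×10 + 3 = 523 (decimal)
523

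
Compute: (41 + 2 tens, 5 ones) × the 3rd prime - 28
Convert 2 tens, 5 ones (place-value notation) → 2×10 + 5 = 25 (decimal)
Convert the 3rd prime (prime index) → 5 (decimal)
Expression in decimal: (41 + 25) × 5 - 28
Parentheses first: 41 + 25 = 66
Multiply: 66 × 5 = 330
Subtract: 330 - 28 = 302
302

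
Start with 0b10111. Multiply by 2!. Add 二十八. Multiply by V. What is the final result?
Convert 0b10111 (binary) → 16 + 4 + 2 + 1 = 23 (decimal)
Start: 23
Convert 2! (factorial) → 2 (decimal)
23 × 2 = 46
Convert 二十八 (Chinese numeral) → 2×10 + 8 = 28 (decimal)
46 + 28 = 74
Convert V (Roman numeral) → 5 (decimal)
74 × 5 = 370
370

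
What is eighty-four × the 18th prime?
Convert eighty-four (English words) → 84 (decimal)
Convert the 18th prime (prime index) → 61 (decimal)
Compute 84 × 61 = 5124
5124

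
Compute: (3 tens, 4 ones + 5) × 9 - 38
Convert 3 tens, 4 ones (place-value notation) → 3×10 + 4 = 34 (decimal)
Expression in decimal: (34 + 5) × 9 - 38
Parentheses first: 34 + 5 = 39
Multiply: 39 × 9 = 351
Subtract: 351 - 38 = 313
313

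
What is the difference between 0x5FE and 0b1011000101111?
Convert 0x5FE (hexadecimal) → 5×256 + 15×16 + 14 = 1534 (decimal)
Convert 0b1011000101111 (binary) → 4096 + 1024 + 512 + 32 + 8 + 4 + 2 + 1 = 5679 (decimal)
Difference: |1534 - 5679| = 4145
4145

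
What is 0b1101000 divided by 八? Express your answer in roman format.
Convert 0b1101000 (binary) → 64 + 32 + 8 = 104 (decimal)
Convert 八 (Chinese numeral) → 8 (decimal)
Compute 104 ÷ 8 = 13
Convert 13 (decimal) → 13 = 10 + 1 + 1 + 1 → XIII (Roman numeral)
XIII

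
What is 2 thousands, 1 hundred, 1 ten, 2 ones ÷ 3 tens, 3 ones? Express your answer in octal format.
Convert 2 thousands, 1 hundred, 1 ten, 2 ones (place-value notation) → 2×1000 + 1×100 + 1×10 + 2 = 2112 (decimal)
Convert 3 tens, 3 ones (place-value notation) → 3×10 + 3 = 33 (decimal)
Compute 2112 ÷ 33 = 64
Convert 64 (decimal) → 64 = 1×64 → 0o100 (octal)
0o100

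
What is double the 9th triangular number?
The 9th triangular number = 9×10/2 = 45
Compute 45 × 2 = 90
90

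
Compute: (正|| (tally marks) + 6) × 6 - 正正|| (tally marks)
Convert 正|| (tally marks) → 5 + 2 = 7 (decimal)
Convert 正正|| (tally marks) → 5 + 5 + 2 = 12 (decimal)
Expression in decimal: (7 + 6) × 6 - 12
Parentheses first: 7 + 6 = 13
Multiply: 13 × 6 = 78
Subtract: 78 - 12 = 66
66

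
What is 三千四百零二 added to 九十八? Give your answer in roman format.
Convert 三千四百零二 (Chinese numeral) → 3×1000 + 4×100 + 2 = 3402 (decimal)
Convert 九十八 (Chinese numeral) → 9×10 + 8 = 98 (decimal)
Compute 3402 + 98 = 3500
Convert 3500 (decimal) → 3500 = 1000 + 1000 + 1000 + 500 → MMMD (Roman numeral)
MMMD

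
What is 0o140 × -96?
Convert 0o140 (octal) → 1×64 + 4×8 = 96 (decimal)
Compute 96 × -96 = -9216
-9216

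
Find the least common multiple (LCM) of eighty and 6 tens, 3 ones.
Convert eighty (English words) → 80 (decimal)
Convert 6 tens, 3 ones (place-value notation) → 6×10 + 3 = 63 (decimal)
Compute lcm(80, 63) = 5040
5040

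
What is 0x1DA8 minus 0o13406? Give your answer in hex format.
Convert 0x1DA8 (hexadecimal) → 1×4096 + 13×256 + 10×16 + 8 = 7592 (decimal)
Convert 0o13406 (octal) → 1×4096 + 3×512 + 4×64 + 6 = 5894 (decimal)
Compute 7592 - 5894 = 1698
Convert 1698 (decimal) → 1698 = 6×256 + 10×16 + 2 → 0x6A2 (hexadecimal)
0x6A2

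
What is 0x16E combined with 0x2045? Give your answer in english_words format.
Convert 0x16E (hexadecimal) → 1×256 + 6×16 + 14 = 366 (decimal)
Convert 0x2045 (hexadecimal) → 2×4096 + 4×16 + 5 = 8261 (decimal)
Compute 366 + 8261 = 8627
Convert 8627 (decimal) → 8627 = 8×1000 + 6×100 + 27 → eight thousand six hundred twenty-seven (English words)
eight thousand six hundred twenty-seven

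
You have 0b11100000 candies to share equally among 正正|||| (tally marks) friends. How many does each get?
Convert 0b11100000 (binary) → 128 + 64 + 32 = 224 (decimal)
Convert 正正|||| (tally marks) → 5 + 5 + 4 = 14 (decimal)
Compute 224 ÷ 14 = 16
16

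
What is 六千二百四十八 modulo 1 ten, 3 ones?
Convert 六千二百四十八 (Chinese numeral) → 6×1000 + 2×100 + 4×10 + 8 = 6248 (decimal)
Convert 1 ten, 3 ones (place-value notation) → 1×10 + 3 = 13 (decimal)
Compute 6248 mod 13 = 8
8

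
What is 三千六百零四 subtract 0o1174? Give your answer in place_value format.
Convert 三千六百零四 (Chinese numeral) → 3×1000 + 6×100 + 4 = 3604 (decimal)
Convert 0o1174 (octal) → 1×512 + 1×64 + 7×8 + 4 = 636 (decimal)
Compute 3604 - 636 = 2968
Convert 2968 (decimal) → 2968 = 2×1000 + 9×100 + 6×10 + 8 → 2 thousands, 9 hundreds, 6 tens, 8 ones (place-value notation)
2 thousands, 9 hundreds, 6 tens, 8 ones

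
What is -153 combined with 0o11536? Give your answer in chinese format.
Convert 0o11536 (octal) → 1×4096 + 1×512 + 5×64 + 3×8 + 6 = 4958 (decimal)
Compute -153 + 4958 = 4805
Convert 4805 (decimal) → 4805 = 4×1000 + 8×100 + 5 → 四千八百零五 (Chinese numeral)
四千八百零五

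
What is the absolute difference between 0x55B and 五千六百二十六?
Convert 0x55B (hexadecimal) → 5×256 + 5×16 + 11 = 1371 (decimal)
Convert 五千六百二十六 (Chinese numeral) → 5×1000 + 6×100 + 2×10 + 6 = 5626 (decimal)
Compute |1371 - 5626| = 4255
4255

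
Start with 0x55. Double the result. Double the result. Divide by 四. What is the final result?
Convert 0x55 (hexadecimal) → 5×16 + 5 = 85 (decimal)
Start: 85
85 × 2 = 170
170 × 2 = 340
Convert 四 (Chinese numeral) → 4 (decimal)
340 ÷ 4 = 85
85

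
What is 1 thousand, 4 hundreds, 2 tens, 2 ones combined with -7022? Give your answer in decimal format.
Convert 1 thousand, 4 hundreds, 2 tens, 2 ones (place-value notation) → 1×1000 + 4×100 + 2×10 + 2 = 1422 (decimal)
Compute 1422 + -7022 = -5600
-5600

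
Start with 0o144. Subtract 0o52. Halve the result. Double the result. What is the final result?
Convert 0o144 (octal) → 1×64 + 4×8 + 4 = 100 (decimal)
Start: 100
Convert 0o52 (octal) → 5×8 + 2 = 42 (decimal)
100 - 42 = 58
58 ÷ 2 = 29
29 × 2 = 58
58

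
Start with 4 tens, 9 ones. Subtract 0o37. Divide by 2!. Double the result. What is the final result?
Convert 4 tens, 9 ones (place-value notation) → 4×10 + 9 = 49 (decimal)
Start: 49
Convert 0o37 (octal) → 3×8 + 7 = 31 (decimal)
49 - 31 = 18
Convert 2! (factorial) → 2 (decimal)
18 ÷ 2 = 9
9 × 2 = 18
18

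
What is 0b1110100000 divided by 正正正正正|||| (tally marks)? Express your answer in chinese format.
Convert 0b1110100000 (binary) → 512 + 256 + 128 + 32 = 928 (decimal)
Convert 正正正正正|||| (tally marks) → 5 + 5 + 5 + 5 + 5 + 4 = 29 (decimal)
Compute 928 ÷ 29 = 32
Convert 32 (decimal) → 32 = 3×10 + 2 → 三十二 (Chinese numeral)
三十二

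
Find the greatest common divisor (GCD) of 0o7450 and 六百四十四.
Convert 0o7450 (octal) → 7×512 + 4×64 + 5×8 = 3880 (decimal)
Convert 六百四十四 (Chinese numeral) → 6×100 + 4×10 + 4 = 644 (decimal)
Compute gcd(3880, 644) = 4
4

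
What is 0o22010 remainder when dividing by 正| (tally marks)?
Convert 0o22010 (octal) → 2×4096 + 2×512 + 1×8 = 9224 (decimal)
Convert 正| (tally marks) → 5 + 1 = 6 (decimal)
Compute 9224 mod 6 = 2
2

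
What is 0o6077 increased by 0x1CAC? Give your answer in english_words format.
Convert 0o6077 (octal) → 6×512 + 7×8 + 7 = 3135 (decimal)
Convert 0x1CAC (hexadecimal) → 1×4096 + 12×256 + 10×16 + 12 = 7340 (decimal)
Compute 3135 + 7340 = 10475
Convert 10475 (decimal) → 10475 = 10×1000 + 4×100 + 75 → ten thousand four hundred seventy-five (English words)
ten thousand four hundred seventy-five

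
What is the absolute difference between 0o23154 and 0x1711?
Convert 0o23154 (octal) → 2×4096 + 3×512 + 1×64 + 5×8 + 4 = 9836 (decimal)
Convert 0x1711 (hexadecimal) → 1×4096 + 7×256 + 1×16 + 1 = 5905 (decimal)
Compute |9836 - 5905| = 3931
3931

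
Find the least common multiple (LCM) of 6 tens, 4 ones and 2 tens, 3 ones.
Convert 6 tens, 4 ones (place-value notation) → 6×10 + 4 = 64 (decimal)
Convert 2 tens, 3 ones (place-value notation) → 2×10 + 3 = 23 (decimal)
Compute lcm(64, 23) = 1472
1472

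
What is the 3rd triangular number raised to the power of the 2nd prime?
Convert the 3rd triangular number (triangular index) → 3×4/2 = 6 (decimal)
Convert the 2nd prime (prime index) → 3 (decimal)
Compute 6 ^ 3 = 216
216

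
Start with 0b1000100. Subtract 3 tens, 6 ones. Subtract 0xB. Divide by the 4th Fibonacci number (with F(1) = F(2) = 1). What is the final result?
Convert 0b1000100 (binary) → 64 + 4 = 68 (decimal)
Start: 68
Convert 3 tens, 6 ones (place-value notation) → 3×10 + 6 = 36 (decimal)
68 - 36 = 32
Convert 0xB (hexadecimal) → 11 (decimal)
32 - 11 = 21
Convert the 4th Fibonacci number (with F(1) = F(2) = 1) (Fibonacci index) → 1, 1, 2, 3 → 3 (decimal)
21 ÷ 3 = 7
7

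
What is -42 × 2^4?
Convert 2^4 (power) → 16 (decimal)
Compute -42 × 16 = -672
-672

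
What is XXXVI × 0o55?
Convert XXXVI (Roman numeral) → 10 + 10 + 10 + 5 + 1 = 36 (decimal)
Convert 0o55 (octal) → 5×8 + 5 = 45 (decimal)
Compute 36 × 45 = 1620
1620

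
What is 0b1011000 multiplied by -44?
Convert 0b1011000 (binary) → 64 + 16 + 8 = 88 (decimal)
Compute 88 × -44 = -3872
-3872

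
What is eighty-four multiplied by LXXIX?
Convert eighty-four (English words) → 84 (decimal)
Convert LXXIX (Roman numeral) → 50 + 10 + 10 + 9 = 79 (decimal)
Compute 84 × 79 = 6636
6636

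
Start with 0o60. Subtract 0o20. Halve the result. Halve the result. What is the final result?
Convert 0o60 (octal) → 6×8 = 48 (decimal)
Start: 48
Convert 0o20 (octal) → 2×8 = 16 (decimal)
48 - 16 = 32
32 ÷ 2 = 16
16 ÷ 2 = 8
8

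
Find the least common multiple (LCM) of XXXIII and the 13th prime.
Convert XXXIII (Roman numeral) → 10 + 10 + 10 + 1 + 1 + 1 = 33 (decimal)
Convert the 13th prime (prime index) → 41 (decimal)
Compute lcm(33, 41) = 1353
1353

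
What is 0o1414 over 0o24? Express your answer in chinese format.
Convert 0o1414 (octal) → 1×512 + 4×64 + 1×8 + 4 = 780 (decimal)
Convert 0o24 (octal) → 2×8 + 4 = 20 (decimal)
Compute 780 ÷ 20 = 39
Convert 39 (decimal) → 39 = 3×10 + 9 → 三十九 (Chinese numeral)
三十九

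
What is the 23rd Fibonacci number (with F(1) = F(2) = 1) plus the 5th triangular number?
The 23rd Fibonacci number (with F(1) = F(2) = 1) = 28657
Convert the 5th triangular number (triangular index) → 5×6/2 = 15 (decimal)
Compute 28657 + 15 = 28672
28672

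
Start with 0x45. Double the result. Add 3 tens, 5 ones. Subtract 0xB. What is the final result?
Convert 0x45 (hexadecimal) → 4×16 + 5 = 69 (decimal)
Start: 69
69 × 2 = 138
Convert 3 tens, 5 ones (place-value notation) → 3×10 + 5 = 35 (decimal)
138 + 35 = 173
Convert 0xB (hexadecimal) → 11 (decimal)
173 - 11 = 162
162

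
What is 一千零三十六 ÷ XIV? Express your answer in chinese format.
Convert 一千零三十六 (Chinese numeral) → 1×1000 + 3×10 + 6 = 1036 (decimal)
Convert XIV (Roman numeral) → 10 + 4 = 14 (decimal)
Compute 1036 ÷ 14 = 74
Convert 74 (decimal) → 74 = 7×10 + 4 → 七十四 (Chinese numeral)
七十四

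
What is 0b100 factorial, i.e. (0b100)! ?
Convert 0b100 (binary) → 4 (decimal)
Compute 4! = 24
24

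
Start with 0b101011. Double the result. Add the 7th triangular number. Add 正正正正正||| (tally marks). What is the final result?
Convert 0b101011 (binary) → 32 + 8 + 2 + 1 = 43 (decimal)
Start: 43
43 × 2 = 86
Convert the 7th triangular number (triangular index) → 7×8/2 = 28 (decimal)
86 + 28 = 114
Convert 正正正正正||| (tally marks) → 5 + 5 + 5 + 5 + 5 + 3 = 28 (decimal)
114 + 28 = 142
142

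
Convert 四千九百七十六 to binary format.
Convert 四千九百七十六 (Chinese numeral) → 4×1000 + 9×100 + 7×10 + 6 = 4976 (decimal)
Convert 4976 (decimal) → 4976 = 4096 + 512 + 256 + 64 + 32 + 16 → 0b1001101110000 (binary)
0b1001101110000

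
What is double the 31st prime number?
The 31st prime number = 127
Compute 127 × 2 = 254
254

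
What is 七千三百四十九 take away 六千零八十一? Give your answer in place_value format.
Convert 七千三百四十九 (Chinese numeral) → 7×1000 + 3×100 + 4×10 + 9 = 7349 (decimal)
Convert 六千零八十一 (Chinese numeral) → 6×1000 + 8×10 + 1 = 6081 (decimal)
Compute 7349 - 6081 = 1268
Convert 1268 (decimal) → 1268 = 1×1000 + 2×100 + 6×10 + 8 → 1 thousand, 2 hundreds, 6 tens, 8 ones (place-value notation)
1 thousand, 2 hundreds, 6 tens, 8 ones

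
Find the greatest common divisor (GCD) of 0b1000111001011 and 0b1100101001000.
Convert 0b1000111001011 (binary) → 4096 + 256 + 128 + 64 + 8 + 2 + 1 = 4555 (decimal)
Convert 0b1100101001000 (binary) → 4096 + 2048 + 256 + 64 + 8 = 6472 (decimal)
Compute gcd(4555, 6472) = 1
1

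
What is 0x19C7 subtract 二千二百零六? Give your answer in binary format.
Convert 0x19C7 (hexadecimal) → 1×4096 + 9×256 + 12×16 + 7 = 6599 (decimal)
Convert 二千二百零六 (Chinese numeral) → 2×1000 + 2×100 + 6 = 2206 (decimal)
Compute 6599 - 2206 = 4393
Convert 4393 (decimal) → 4393 = 4096 + 256 + 32 + 8 + 1 → 0b1000100101001 (binary)
0b1000100101001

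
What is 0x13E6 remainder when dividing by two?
Convert 0x13E6 (hexadecimal) → 1×4096 + 3×256 + 14×16 + 6 = 5094 (decimal)
Convert two (English words) → 2 (decimal)
Compute 5094 mod 2 = 0
0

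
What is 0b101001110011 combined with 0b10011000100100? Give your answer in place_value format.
Convert 0b101001110011 (binary) → 2048 + 512 + 64 + 32 + 16 + 2 + 1 = 2675 (decimal)
Convert 0b10011000100100 (binary) → 8192 + 1024 + 512 + 32 + 4 = 9764 (decimal)
Compute 2675 + 9764 = 12439
Convert 12439 (decimal) → 12439 = 12×1000 + 4×100 + 3×10 + 9 → 12 thousands, 4 hundreds, 3 tens, 9 ones (place-value notation)
12 thousands, 4 hundreds, 3 tens, 9 ones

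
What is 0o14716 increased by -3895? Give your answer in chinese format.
Convert 0o14716 (octal) → 1×4096 + 4×512 + 7×64 + 1×8 + 6 = 6606 (decimal)
Compute 6606 + -3895 = 2711
Convert 2711 (decimal) → 2711 = 2×1000 + 7×100 + 1×10 + 1 → 二千七百一十一 (Chinese numeral)
二千七百一十一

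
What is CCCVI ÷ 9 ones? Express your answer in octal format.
Convert CCCVI (Roman numeral) → 100 + 100 + 100 + 5 + 1 = 306 (decimal)
Convert 9 ones (place-value notation) → 9 (decimal)
Compute 306 ÷ 9 = 34
Convert 34 (decimal) → 34 = 4×8 + 2 → 0o42 (octal)
0o42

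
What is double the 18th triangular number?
The 18th triangular number = 18×19/2 = 171
Compute 171 × 2 = 342
342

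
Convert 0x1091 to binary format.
Convert 0x1091 (hexadecimal) → 1×4096 + 9×16 + 1 = 4241 (decimal)
Convert 4241 (decimal) → 4241 = 4096 + 128 + 16 + 1 → 0b1000010010001 (binary)
0b1000010010001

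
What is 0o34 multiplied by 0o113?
Convert 0o34 (octal) → 3×8 + 4 = 28 (decimal)
Convert 0o113 (octal) → 1×64 + 1×8 + 3 = 75 (decimal)
Compute 28 × 75 = 2100
2100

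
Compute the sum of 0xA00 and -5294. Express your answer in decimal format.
Convert 0xA00 (hexadecimal) → 10×256 = 2560 (decimal)
Compute 2560 + -5294 = -2734
-2734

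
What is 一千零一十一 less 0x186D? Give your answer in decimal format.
Convert 一千零一十一 (Chinese numeral) → 1×1000 + 1×10 + 1 = 1011 (decimal)
Convert 0x186D (hexadecimal) → 1×4096 + 8×256 + 6×16 + 13 = 6253 (decimal)
Compute 1011 - 6253 = -5242
-5242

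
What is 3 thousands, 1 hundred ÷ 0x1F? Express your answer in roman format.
Convert 3 thousands, 1 hundred (place-value notation) → 3×1000 + 1×100 = 3100 (decimal)
Convert 0x1F (hexadecimal) → 1×16 + 15 = 31 (decimal)
Compute 3100 ÷ 31 = 100
Convert 100 (decimal) → C (Roman numeral)
C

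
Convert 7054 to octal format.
Convert 7054 (decimal) → 7054 = 1×4096 + 5×512 + 6×64 + 1×8 + 6 → 0o15616 (octal)
0o15616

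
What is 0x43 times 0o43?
Convert 0x43 (hexadecimal) → 4×16 + 3 = 67 (decimal)
Convert 0o43 (octal) → 4×8 + 3 = 35 (decimal)
Compute 67 × 35 = 2345
2345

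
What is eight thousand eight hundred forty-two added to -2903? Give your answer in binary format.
Convert eight thousand eight hundred forty-two (English words) → 8×1000 + 8×100 + 42 = 8842 (decimal)
Compute 8842 + -2903 = 5939
Convert 5939 (decimal) → 5939 = 4096 + 1024 + 512 + 256 + 32 + 16 + 2 + 1 → 0b1011100110011 (binary)
0b1011100110011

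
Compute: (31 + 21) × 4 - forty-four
Convert forty-four (English words) → 44 (decimal)
Expression in decimal: (31 + 21) × 4 - 44
Parentheses first: 31 + 21 = 52
Multiply: 52 × 4 = 208
Subtract: 208 - 44 = 164
164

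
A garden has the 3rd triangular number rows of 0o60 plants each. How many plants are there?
Convert 0o60 (octal) → 6×8 = 48 (decimal)
Convert the 3rd triangular number (triangular index) → 3×4/2 = 6 (decimal)
Compute 48 × 6 = 288
288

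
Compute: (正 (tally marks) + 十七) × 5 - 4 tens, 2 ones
Convert 正 (tally marks) → 5 (decimal)
Convert 十七 (Chinese numeral) → 1×10 + 7 = 17 (decimal)
Convert 4 tens, 2 ones (place-value notation) → 4×10 + 2 = 42 (decimal)
Expression in decimal: (5 + 17) × 5 - 42
Parentheses first: 5 + 17 = 22
Multiply: 22 × 5 = 110
Subtract: 110 - 42 = 68
68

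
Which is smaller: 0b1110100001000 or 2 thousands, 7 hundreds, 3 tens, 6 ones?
Convert 0b1110100001000 (binary) → 4096 + 2048 + 1024 + 256 + 8 = 7432 (decimal)
Convert 2 thousands, 7 hundreds, 3 tens, 6 ones (place-value notation) → 2×1000 + 7×100 + 3×10 + 6 = 2736 (decimal)
Compare 7432 vs 2736: smaller = 2736
2736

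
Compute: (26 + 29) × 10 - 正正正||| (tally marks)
Convert 正正正||| (tally marks) → 5 + 5 + 5 + 3 = 18 (decimal)
Expression in decimal: (26 + 29) × 10 - 18
Parentheses first: 26 + 29 = 55
Multiply: 55 × 10 = 550
Subtract: 550 - 18 = 532
532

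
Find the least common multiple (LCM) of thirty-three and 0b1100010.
Convert thirty-three (English words) → 33 (decimal)
Convert 0b1100010 (binary) → 64 + 32 + 2 = 98 (decimal)
Compute lcm(33, 98) = 3234
3234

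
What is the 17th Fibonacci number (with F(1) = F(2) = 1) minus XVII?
The 17th Fibonacci number (with F(1) = F(2) = 1) = 1597
Convert XVII (Roman numeral) → 10 + 5 + 1 + 1 = 17 (decimal)
Compute 1597 - 17 = 1580
1580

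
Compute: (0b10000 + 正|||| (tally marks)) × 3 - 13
Convert 0b10000 (binary) → 16 (decimal)
Convert 正|||| (tally marks) → 5 + 4 = 9 (decimal)
Expression in decimal: (16 + 9) × 3 - 13
Parentheses first: 16 + 9 = 25
Multiply: 25 × 3 = 75
Subtract: 75 - 13 = 62
62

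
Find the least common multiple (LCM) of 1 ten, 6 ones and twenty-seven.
Convert 1 ten, 6 ones (place-value notation) → 1×10 + 6 = 16 (decimal)
Convert twenty-seven (English words) → 27 (decimal)
Compute lcm(16, 27) = 432
432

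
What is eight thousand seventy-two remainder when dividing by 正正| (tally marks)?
Convert eight thousand seventy-two (English words) → 8×1000 + 72 = 8072 (decimal)
Convert 正正| (tally marks) → 5 + 5 + 1 = 11 (decimal)
Compute 8072 mod 11 = 9
9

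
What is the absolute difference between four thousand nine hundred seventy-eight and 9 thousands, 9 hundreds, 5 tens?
Convert four thousand nine hundred seventy-eight (English words) → 4×1000 + 9×100 + 78 = 4978 (decimal)
Convert 9 thousands, 9 hundreds, 5 tens (place-value notation) → 9×1000 + 9×100 + 5×10 = 9950 (decimal)
Compute |4978 - 9950| = 4972
4972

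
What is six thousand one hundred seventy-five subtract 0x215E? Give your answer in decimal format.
Convert six thousand one hundred seventy-five (English words) → 6×1000 + 1×100 + 75 = 6175 (decimal)
Convert 0x215E (hexadecimal) → 2×4096 + 1×256 + 5×16 + 14 = 8542 (decimal)
Compute 6175 - 8542 = -2367
-2367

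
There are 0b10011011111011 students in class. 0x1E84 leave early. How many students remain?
Convert 0b10011011111011 (binary) → 8192 + 1024 + 512 + 128 + 64 + 32 + 16 + 8 + 2 + 1 = 9979 (decimal)
Convert 0x1E84 (hexadecimal) → 1×4096 + 14×256 + 8×16 + 4 = 7812 (decimal)
Compute 9979 - 7812 = 2167
2167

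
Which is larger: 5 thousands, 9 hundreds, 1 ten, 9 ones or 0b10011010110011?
Convert 5 thousands, 9 hundreds, 1 ten, 9 ones (place-value notation) → 5×1000 + 9×100 + 1×10 + 9 = 5919 (decimal)
Convert 0b10011010110011 (binary) → 8192 + 1024 + 512 + 128 + 32 + 16 + 2 + 1 = 9907 (decimal)
Compare 5919 vs 9907: larger = 9907
9907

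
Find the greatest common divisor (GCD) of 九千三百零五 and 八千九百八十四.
Convert 九千三百零五 (Chinese numeral) → 9×1000 + 3×100 + 5 = 9305 (decimal)
Convert 八千九百八十四 (Chinese numeral) → 8×1000 + 9×100 + 8×10 + 4 = 8984 (decimal)
Compute gcd(9305, 8984) = 1
1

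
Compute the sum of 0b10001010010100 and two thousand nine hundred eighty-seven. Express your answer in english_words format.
Convert 0b10001010010100 (binary) → 8192 + 512 + 128 + 16 + 4 = 8852 (decimal)
Convert two thousand nine hundred eighty-seven (English words) → 2×1000 + 9×100 + 87 = 2987 (decimal)
Compute 8852 + 2987 = 11839
Convert 11839 (decimal) → 11839 = 11×1000 + 8×100 + 39 → eleven thousand eight hundred thirty-nine (English words)
eleven thousand eight hundred thirty-nine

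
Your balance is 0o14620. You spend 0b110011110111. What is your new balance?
Convert 0o14620 (octal) → 1×4096 + 4×512 + 6×64 + 2×8 = 6544 (decimal)
Convert 0b110011110111 (binary) → 2048 + 1024 + 128 + 64 + 32 + 16 + 4 + 2 + 1 = 3319 (decimal)
Compute 6544 - 3319 = 3225
3225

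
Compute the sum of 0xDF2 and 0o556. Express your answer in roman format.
Convert 0xDF2 (hexadecimal) → 13×256 + 15×16 + 2 = 3570 (decimal)
Convert 0o556 (octal) → 5×64 + 5×8 + 6 = 366 (decimal)
Compute 3570 + 366 = 3936
Convert 3936 (decimal) → 3936 = 1000 + 1000 + 1000 + 900 + 10 + 10 + 10 + 5 + 1 → MMMCMXXXVI (Roman numeral)
MMMCMXXXVI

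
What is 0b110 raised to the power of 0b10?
Convert 0b110 (binary) → 4 + 2 = 6 (decimal)
Convert 0b10 (binary) → 2 (decimal)
Compute 6 ^ 2 = 36
36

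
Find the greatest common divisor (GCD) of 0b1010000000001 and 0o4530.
Convert 0b1010000000001 (binary) → 4096 + 1024 + 1 = 5121 (decimal)
Convert 0o4530 (octal) → 4×512 + 5×64 + 3×8 = 2392 (decimal)
Compute gcd(5121, 2392) = 1
1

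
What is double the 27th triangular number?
The 27th triangular number = 27×28/2 = 378
Compute 378 × 2 = 756
756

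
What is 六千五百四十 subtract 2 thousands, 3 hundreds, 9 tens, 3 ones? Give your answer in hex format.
Convert 六千五百四十 (Chinese numeral) → 6×1000 + 5×100 + 4×10 = 6540 (decimal)
Convert 2 thousands, 3 hundreds, 9 tens, 3 ones (place-value notation) → 2×1000 + 3×100 + 9×10 + 3 = 2393 (decimal)
Compute 6540 - 2393 = 4147
Convert 4147 (decimal) → 4147 = 1×4096 + 3×16 + 3 → 0x1033 (hexadecimal)
0x1033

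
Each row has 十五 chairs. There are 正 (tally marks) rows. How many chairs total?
Convert 十五 (Chinese numeral) → 1×10 + 5 = 15 (decimal)
Convert 正 (tally marks) → 5 (decimal)
Compute 15 × 5 = 75
75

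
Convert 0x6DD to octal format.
Convert 0x6DD (hexadecimal) → 6×256 + 13×16 + 13 = 1757 (decimal)
Convert 1757 (decimal) → 1757 = 3×512 + 3×64 + 3×8 + 5 → 0o3335 (octal)
0o3335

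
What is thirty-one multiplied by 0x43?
Convert thirty-one (English words) → 31 (decimal)
Convert 0x43 (hexadecimal) → 4×16 + 3 = 67 (decimal)
Compute 31 × 67 = 2077
2077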